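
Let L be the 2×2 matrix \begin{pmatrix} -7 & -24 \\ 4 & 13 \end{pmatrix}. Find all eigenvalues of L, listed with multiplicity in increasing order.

1, 5

Characteristic polynomial: p(r) = r^2 - 6r + 5 = (r - 5)(r - 1).
Roots (with multiplicity): 1, 5.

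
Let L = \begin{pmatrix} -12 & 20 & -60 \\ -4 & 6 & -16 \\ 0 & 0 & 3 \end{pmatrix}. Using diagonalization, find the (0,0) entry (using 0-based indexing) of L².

Characteristic polynomial: μ^3 + 3μ^2 - 10μ - 24 = (μ - 3)(μ + 2)(μ + 4), so the eigenvalues are -4, -2, 3.
μ=-4: eigenvector (5, 2, 0).
μ=-2: eigenvector (2, 1, 0).
μ=3: eigenvector (-4, 0, 1).
P = [[5, 2, -4], [2, 1, 0], [0, 0, 1]], D = diag(-4, -2, 3), P⁻¹ = [[1, -2, 4], [-2, 5, -8], [0, 0, 1]].
L² = P·diag(16, 4, 9)·P⁻¹ = [[64, -120, 220], [24, -44, 96], [0, 0, 9]].
The requested entry is 64.

64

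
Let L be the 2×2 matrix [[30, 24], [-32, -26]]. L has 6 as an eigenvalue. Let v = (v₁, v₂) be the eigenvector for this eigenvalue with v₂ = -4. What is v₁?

L − 6I = [[24, 24], [-32, -32]].
Solving (L − 6I)v = 0 gives the eigenspace spanned by (4, -4).
With v₂ = -4, v = (4, -4), so v₁ = 4.

4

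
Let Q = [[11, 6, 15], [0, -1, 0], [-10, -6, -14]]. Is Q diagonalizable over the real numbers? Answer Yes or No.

Yes

Characteristic polynomial: p(t) = t^3 + 4t^2 - t - 4 = (t - 1)(t + 1)(t + 4).
All 3 eigenvalues are distinct, so Q is diagonalizable.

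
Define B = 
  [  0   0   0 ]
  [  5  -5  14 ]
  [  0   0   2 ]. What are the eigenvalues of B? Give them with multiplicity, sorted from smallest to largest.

Characteristic polynomial: p(μ) = μ^3 + 3μ^2 - 10μ = μ(μ - 2)(μ + 5).
Roots (with multiplicity): -5, 0, 2.

-5, 0, 2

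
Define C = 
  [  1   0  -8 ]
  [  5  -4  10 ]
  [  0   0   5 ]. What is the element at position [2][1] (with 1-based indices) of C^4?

-255

Characteristic polynomial: λ^3 - 2λ^2 - 19λ + 20 = (λ - 5)(λ - 1)(λ + 4), so the eigenvalues are -4, 1, 5.
λ=1: eigenvector (1, 1, 0).
λ=-4: eigenvector (0, 1, 0).
λ=5: eigenvector (-2, 0, 1).
P = [[1, 0, -2], [1, 1, 0], [0, 0, 1]], D = diag(1, -4, 5), P⁻¹ = [[1, 0, 2], [-1, 1, -2], [0, 0, 1]].
C⁴ = P·diag(1, 256, 625)·P⁻¹ = [[1, 0, -1248], [-255, 256, -510], [0, 0, 625]].
The requested entry is -255.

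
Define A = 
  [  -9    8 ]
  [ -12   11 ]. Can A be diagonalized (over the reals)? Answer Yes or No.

Yes

Characteristic polynomial: p(t) = t^2 - 2t - 3 = (t - 3)(t + 1).
All 2 eigenvalues are distinct, so A is diagonalizable.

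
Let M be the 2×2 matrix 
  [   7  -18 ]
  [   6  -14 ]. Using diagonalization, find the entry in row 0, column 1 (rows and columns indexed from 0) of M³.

-702

Characteristic polynomial: r^2 + 7r + 10 = (r + 2)(r + 5), so the eigenvalues are -5, -2.
r=-5: eigenvector (-3, -2).
r=-2: eigenvector (2, 1).
P = [[-3, 2], [-2, 1]], D = diag(-5, -2), P⁻¹ = [[1, -2], [2, -3]].
M³ = P·diag(-125, -8)·P⁻¹ = [[343, -702], [234, -476]].
The requested entry is -702.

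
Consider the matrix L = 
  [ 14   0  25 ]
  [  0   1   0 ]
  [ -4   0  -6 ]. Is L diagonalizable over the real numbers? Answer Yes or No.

Characteristic polynomial: p(λ) = λ^3 - 9λ^2 + 24λ - 16 = (λ - 4)^2(λ - 1).
λ = 4 has algebraic multiplicity 2; rank(L − 4I) = 2, so geometric multiplicity = 1.
Geometric multiplicity < algebraic multiplicity, so L is not diagonalizable.

No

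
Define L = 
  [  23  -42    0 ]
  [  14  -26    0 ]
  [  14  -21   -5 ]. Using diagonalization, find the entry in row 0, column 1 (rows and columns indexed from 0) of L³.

-798

Characteristic polynomial: s^3 + 8s^2 + 5s - 50 = (s - 2)(s + 5)^2, so the eigenvalues are -5, -5, 2.
s=-5: eigenvector (3, 2, 0).
s=-5: eigenvector (3, 2, 1).
s=2: eigenvector (-2, -1, -1).
P = [[3, 3, -2], [2, 2, -1], [0, 1, -1]], D = diag(-5, -5, 2), P⁻¹ = [[1, -1, -1], [-2, 3, 1], [-2, 3, 0]].
L³ = P·diag(-125, -125, 8)·P⁻¹ = [[407, -798, 0], [266, -524, 0], [266, -399, -125]].
The requested entry is -798.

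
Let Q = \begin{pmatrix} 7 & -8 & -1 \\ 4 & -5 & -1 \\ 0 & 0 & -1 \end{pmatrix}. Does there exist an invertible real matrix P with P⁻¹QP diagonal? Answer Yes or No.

No

Characteristic polynomial: p(r) = r^3 - r^2 - 5r - 3 = (r - 3)(r + 1)^2.
r = -1 has algebraic multiplicity 2; rank(Q + 1I) = 2, so geometric multiplicity = 1.
Geometric multiplicity < algebraic multiplicity, so Q is not diagonalizable.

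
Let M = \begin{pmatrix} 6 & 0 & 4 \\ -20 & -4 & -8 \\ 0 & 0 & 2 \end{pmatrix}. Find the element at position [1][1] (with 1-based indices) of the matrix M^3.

216

Characteristic polynomial: λ^3 - 4λ^2 - 20λ + 48 = (λ - 6)(λ - 2)(λ + 4), so the eigenvalues are -4, 2, 6.
λ=6: eigenvector (1, -2, 0).
λ=-4: eigenvector (0, 1, 0).
λ=2: eigenvector (-1, 2, 1).
P = [[1, 0, -1], [-2, 1, 2], [0, 0, 1]], D = diag(6, -4, 2), P⁻¹ = [[1, 0, 1], [2, 1, 0], [0, 0, 1]].
M³ = P·diag(216, -64, 8)·P⁻¹ = [[216, 0, 208], [-560, -64, -416], [0, 0, 8]].
The requested entry is 216.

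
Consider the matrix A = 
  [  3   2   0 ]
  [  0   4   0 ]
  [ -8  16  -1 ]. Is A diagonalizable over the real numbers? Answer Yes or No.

Characteristic polynomial: p(λ) = λ^3 - 6λ^2 + 5λ + 12 = (λ - 4)(λ - 3)(λ + 1).
All 3 eigenvalues are distinct, so A is diagonalizable.

Yes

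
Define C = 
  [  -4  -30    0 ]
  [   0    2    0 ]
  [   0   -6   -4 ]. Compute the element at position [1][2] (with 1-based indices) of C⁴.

Characteristic polynomial: μ^3 + 6μ^2 - 32 = (μ - 2)(μ + 4)^2, so the eigenvalues are -4, -4, 2.
μ=-4: eigenvector (3, 0, 1).
μ=2: eigenvector (-5, 1, -1).
μ=-4: eigenvector (2, 0, 1).
P = [[3, -5, 2], [0, 1, 0], [1, -1, 1]], D = diag(-4, 2, -4), P⁻¹ = [[1, 3, -2], [0, 1, 0], [-1, -2, 3]].
C⁴ = P·diag(256, 16, 256)·P⁻¹ = [[256, 1200, 0], [0, 16, 0], [0, 240, 256]].
The requested entry is 1200.

1200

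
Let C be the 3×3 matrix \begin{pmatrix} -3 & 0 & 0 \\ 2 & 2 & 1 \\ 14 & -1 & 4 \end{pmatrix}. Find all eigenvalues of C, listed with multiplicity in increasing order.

Characteristic polynomial: p(r) = r^3 - 3r^2 - 9r + 27 = (r - 3)^2(r + 3).
Roots (with multiplicity): -3, 3, 3.

-3, 3, 3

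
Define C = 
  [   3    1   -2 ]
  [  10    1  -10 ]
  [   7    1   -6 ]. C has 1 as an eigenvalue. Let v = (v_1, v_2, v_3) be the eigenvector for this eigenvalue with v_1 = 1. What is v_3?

1

C − 1I = [[2, 1, -2], [10, 0, -10], [7, 1, -7]].
Solving (C − 1I)v = 0 gives the eigenspace spanned by (1, 0, 1).
With v_1 = 1, v = (1, 0, 1), so v_3 = 1.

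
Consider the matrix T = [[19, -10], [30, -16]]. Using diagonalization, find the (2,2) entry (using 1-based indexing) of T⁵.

-3076

Characteristic polynomial: λ^2 - 3λ - 4 = (λ - 4)(λ + 1), so the eigenvalues are -1, 4.
λ=-1: eigenvector (1, 2).
λ=4: eigenvector (-2, -3).
P = [[1, -2], [2, -3]], D = diag(-1, 4), P⁻¹ = [[-3, 2], [-2, 1]].
T⁵ = P·diag(-1, 1024)·P⁻¹ = [[4099, -2050], [6150, -3076]].
The requested entry is -3076.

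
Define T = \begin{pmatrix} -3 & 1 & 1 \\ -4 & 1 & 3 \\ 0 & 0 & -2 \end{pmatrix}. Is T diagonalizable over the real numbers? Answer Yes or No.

No

Characteristic polynomial: p(r) = r^3 + 4r^2 + 5r + 2 = (r + 1)^2(r + 2).
r = -1 has algebraic multiplicity 2; rank(T + 1I) = 2, so geometric multiplicity = 1.
Geometric multiplicity < algebraic multiplicity, so T is not diagonalizable.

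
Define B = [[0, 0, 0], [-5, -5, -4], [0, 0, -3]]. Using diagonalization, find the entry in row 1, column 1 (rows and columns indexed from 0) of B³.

Characteristic polynomial: t^3 + 8t^2 + 15t = t(t + 3)(t + 5), so the eigenvalues are -5, -3, 0.
t=-5: eigenvector (0, 1, 0).
t=0: eigenvector (-1, 1, 0).
t=-3: eigenvector (0, -2, 1).
P = [[0, -1, 0], [1, 1, -2], [0, 0, 1]], D = diag(-5, 0, -3), P⁻¹ = [[1, 1, 2], [-1, 0, 0], [0, 0, 1]].
B³ = P·diag(-125, 0, -27)·P⁻¹ = [[0, 0, 0], [-125, -125, -196], [0, 0, -27]].
The requested entry is -125.

-125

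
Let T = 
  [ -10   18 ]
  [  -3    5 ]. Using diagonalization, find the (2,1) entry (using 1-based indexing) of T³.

-63

Characteristic polynomial: s^2 + 5s + 4 = (s + 1)(s + 4), so the eigenvalues are -4, -1.
s=-4: eigenvector (3, 1).
s=-1: eigenvector (2, 1).
P = [[3, 2], [1, 1]], D = diag(-4, -1), P⁻¹ = [[1, -2], [-1, 3]].
T³ = P·diag(-64, -1)·P⁻¹ = [[-190, 378], [-63, 125]].
The requested entry is -63.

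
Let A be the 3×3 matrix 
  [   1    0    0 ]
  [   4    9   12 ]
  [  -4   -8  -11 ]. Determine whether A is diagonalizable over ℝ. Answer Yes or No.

Characteristic polynomial: p(r) = r^3 + r^2 - 5r + 3 = (r - 1)^2(r + 3).
r = 1 has algebraic multiplicity 2; rank(A − 1I) = 1, so geometric multiplicity = 2.
Every eigenvalue has geometric = algebraic multiplicity, so A is diagonalizable.

Yes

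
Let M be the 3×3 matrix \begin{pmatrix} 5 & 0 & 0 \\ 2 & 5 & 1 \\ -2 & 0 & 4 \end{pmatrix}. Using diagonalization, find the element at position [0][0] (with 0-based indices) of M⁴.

625

Characteristic polynomial: t^3 - 14t^2 + 65t - 100 = (t - 5)^2(t - 4), so the eigenvalues are 4, 5, 5.
t=5: eigenvector (1, 1, -2).
t=5: eigenvector (0, 1, 0).
t=4: eigenvector (0, -1, 1).
P = [[1, 0, 0], [1, 1, -1], [-2, 0, 1]], D = diag(5, 5, 4), P⁻¹ = [[1, 0, 0], [1, 1, 1], [2, 0, 1]].
M⁴ = P·diag(625, 625, 256)·P⁻¹ = [[625, 0, 0], [738, 625, 369], [-738, 0, 256]].
The requested entry is 625.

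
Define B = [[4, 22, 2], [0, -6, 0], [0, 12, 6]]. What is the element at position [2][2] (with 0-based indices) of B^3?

216

Characteristic polynomial: λ^3 - 4λ^2 - 36λ + 144 = (λ - 6)(λ - 4)(λ + 6), so the eigenvalues are -6, 4, 6.
λ=-6: eigenvector (-2, 1, -1).
λ=4: eigenvector (1, 0, 0).
λ=6: eigenvector (1, 0, 1).
P = [[-2, 1, 1], [1, 0, 0], [-1, 0, 1]], D = diag(-6, 4, 6), P⁻¹ = [[0, 1, 0], [1, 1, -1], [0, 1, 1]].
B³ = P·diag(-216, 64, 216)·P⁻¹ = [[64, 712, 152], [0, -216, 0], [0, 432, 216]].
The requested entry is 216.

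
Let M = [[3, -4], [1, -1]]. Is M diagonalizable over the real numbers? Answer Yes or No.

No

Characteristic polynomial: p(s) = s^2 - 2s + 1 = (s - 1)^2.
s = 1 has algebraic multiplicity 2; rank(M − 1I) = 1, so geometric multiplicity = 1.
Geometric multiplicity < algebraic multiplicity, so M is not diagonalizable.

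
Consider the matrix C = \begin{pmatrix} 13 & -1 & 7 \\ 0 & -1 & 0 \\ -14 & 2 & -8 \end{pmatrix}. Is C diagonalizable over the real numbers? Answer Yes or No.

No

Characteristic polynomial: p(r) = r^3 - 4r^2 - 11r - 6 = (r - 6)(r + 1)^2.
r = -1 has algebraic multiplicity 2; rank(C + 1I) = 2, so geometric multiplicity = 1.
Geometric multiplicity < algebraic multiplicity, so C is not diagonalizable.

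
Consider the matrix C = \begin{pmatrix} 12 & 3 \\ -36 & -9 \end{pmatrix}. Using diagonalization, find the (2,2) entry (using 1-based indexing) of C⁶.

Characteristic polynomial: λ^2 - 3λ = λ(λ - 3), so the eigenvalues are 0, 3.
λ=0: eigenvector (1, -4).
λ=3: eigenvector (1, -3).
P = [[1, 1], [-4, -3]], D = diag(0, 3), P⁻¹ = [[-3, -1], [4, 1]].
C⁶ = P·diag(0, 729)·P⁻¹ = [[2916, 729], [-8748, -2187]].
The requested entry is -2187.

-2187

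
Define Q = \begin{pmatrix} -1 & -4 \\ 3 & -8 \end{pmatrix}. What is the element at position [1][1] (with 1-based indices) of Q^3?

119

Characteristic polynomial: μ^2 + 9μ + 20 = (μ + 4)(μ + 5), so the eigenvalues are -5, -4.
μ=-4: eigenvector (4, 3).
μ=-5: eigenvector (1, 1).
P = [[4, 1], [3, 1]], D = diag(-4, -5), P⁻¹ = [[1, -1], [-3, 4]].
Q³ = P·diag(-64, -125)·P⁻¹ = [[119, -244], [183, -308]].
The requested entry is 119.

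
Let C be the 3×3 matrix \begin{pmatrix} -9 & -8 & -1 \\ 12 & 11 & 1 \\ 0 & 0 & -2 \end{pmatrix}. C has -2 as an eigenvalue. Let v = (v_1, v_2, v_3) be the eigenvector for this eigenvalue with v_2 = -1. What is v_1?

C + 2I = [[-7, -8, -1], [12, 13, 1], [0, 0, 0]].
Solving (C + 2I)v = 0 gives the eigenspace spanned by (1, -1, 1).
With v_2 = -1, v = (1, -1, 1), so v_1 = 1.

1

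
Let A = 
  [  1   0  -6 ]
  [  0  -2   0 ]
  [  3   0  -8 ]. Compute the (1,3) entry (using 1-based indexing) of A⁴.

Characteristic polynomial: λ^3 + 9λ^2 + 24λ + 20 = (λ + 2)^2(λ + 5), so the eigenvalues are -5, -2, -2.
λ=-2: eigenvector (-2, 1, -1).
λ=-2: eigenvector (-2, 2, -1).
λ=-5: eigenvector (1, 0, 1).
P = [[-2, -2, 1], [1, 2, 0], [-1, -1, 1]], D = diag(-2, -2, -5), P⁻¹ = [[-2, -1, 2], [1, 1, -1], [-1, 0, 2]].
A⁴ = P·diag(16, 16, 625)·P⁻¹ = [[-593, 0, 1218], [0, 16, 0], [-609, 0, 1234]].
The requested entry is 1218.

1218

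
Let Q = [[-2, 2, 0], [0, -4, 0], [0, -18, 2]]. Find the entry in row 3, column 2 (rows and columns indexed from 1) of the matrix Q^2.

36

Characteristic polynomial: s^3 + 4s^2 - 4s - 16 = (s - 2)(s + 2)(s + 4), so the eigenvalues are -4, -2, 2.
s=-2: eigenvector (1, 0, 0).
s=-4: eigenvector (-1, 1, 3).
s=2: eigenvector (0, 0, 1).
P = [[1, -1, 0], [0, 1, 0], [0, 3, 1]], D = diag(-2, -4, 2), P⁻¹ = [[1, 1, 0], [0, 1, 0], [0, -3, 1]].
Q² = P·diag(4, 16, 4)·P⁻¹ = [[4, -12, 0], [0, 16, 0], [0, 36, 4]].
The requested entry is 36.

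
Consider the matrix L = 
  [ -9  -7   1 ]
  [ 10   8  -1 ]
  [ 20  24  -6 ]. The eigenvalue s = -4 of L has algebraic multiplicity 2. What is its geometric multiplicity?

L + 4I = [[-5, -7, 1], [10, 12, -1], [20, 24, -2]].
This matrix has rank 2, so its null space has dimension 3 − 2 = 1.

1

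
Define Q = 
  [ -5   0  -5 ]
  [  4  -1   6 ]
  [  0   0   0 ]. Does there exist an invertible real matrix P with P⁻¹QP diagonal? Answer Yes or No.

Characteristic polynomial: p(s) = s^3 + 6s^2 + 5s = s(s + 1)(s + 5).
All 3 eigenvalues are distinct, so Q is diagonalizable.

Yes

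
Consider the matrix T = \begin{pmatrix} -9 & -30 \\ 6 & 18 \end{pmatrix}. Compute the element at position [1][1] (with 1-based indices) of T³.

-729

Characteristic polynomial: λ^2 - 9λ + 18 = (λ - 6)(λ - 3), so the eigenvalues are 3, 6.
λ=6: eigenvector (-2, 1).
λ=3: eigenvector (5, -2).
P = [[-2, 5], [1, -2]], D = diag(6, 3), P⁻¹ = [[2, 5], [1, 2]].
T³ = P·diag(216, 27)·P⁻¹ = [[-729, -1890], [378, 972]].
The requested entry is -729.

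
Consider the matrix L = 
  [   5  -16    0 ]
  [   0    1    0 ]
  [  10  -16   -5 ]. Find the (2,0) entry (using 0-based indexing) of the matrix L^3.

250

Characteristic polynomial: λ^3 - λ^2 - 25λ + 25 = (λ - 5)(λ - 1)(λ + 5), so the eigenvalues are -5, 1, 5.
λ=1: eigenvector (4, 1, 4).
λ=5: eigenvector (1, 0, 1).
λ=-5: eigenvector (0, 0, 1).
P = [[4, 1, 0], [1, 0, 0], [4, 1, 1]], D = diag(1, 5, -5), P⁻¹ = [[0, 1, 0], [1, -4, 0], [-1, 0, 1]].
L³ = P·diag(1, 125, -125)·P⁻¹ = [[125, -496, 0], [0, 1, 0], [250, -496, -125]].
The requested entry is 250.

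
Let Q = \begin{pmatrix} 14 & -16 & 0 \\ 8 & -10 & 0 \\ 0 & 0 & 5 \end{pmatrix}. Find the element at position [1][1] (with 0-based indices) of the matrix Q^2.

-28

Characteristic polynomial: s^3 - 9s^2 + 8s + 60 = (s - 6)(s - 5)(s + 2), so the eigenvalues are -2, 5, 6.
s=-2: eigenvector (-1, -1, 0).
s=6: eigenvector (2, 1, 0).
s=5: eigenvector (0, 0, 1).
P = [[-1, 2, 0], [-1, 1, 0], [0, 0, 1]], D = diag(-2, 6, 5), P⁻¹ = [[1, -2, 0], [1, -1, 0], [0, 0, 1]].
Q² = P·diag(4, 36, 25)·P⁻¹ = [[68, -64, 0], [32, -28, 0], [0, 0, 25]].
The requested entry is -28.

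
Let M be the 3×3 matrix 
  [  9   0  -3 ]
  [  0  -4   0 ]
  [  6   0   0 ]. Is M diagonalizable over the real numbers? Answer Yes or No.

Characteristic polynomial: p(t) = t^3 - 5t^2 - 18t + 72 = (t - 6)(t - 3)(t + 4).
All 3 eigenvalues are distinct, so M is diagonalizable.

Yes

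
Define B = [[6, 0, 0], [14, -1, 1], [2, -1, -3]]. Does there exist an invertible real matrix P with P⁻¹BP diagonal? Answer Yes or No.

Characteristic polynomial: p(μ) = μ^3 - 2μ^2 - 20μ - 24 = (μ - 6)(μ + 2)^2.
μ = -2 has algebraic multiplicity 2; rank(B + 2I) = 2, so geometric multiplicity = 1.
Geometric multiplicity < algebraic multiplicity, so B is not diagonalizable.

No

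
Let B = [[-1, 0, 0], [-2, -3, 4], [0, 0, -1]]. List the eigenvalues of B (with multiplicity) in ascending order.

Characteristic polynomial: p(μ) = μ^3 + 5μ^2 + 7μ + 3 = (μ + 1)^2(μ + 3).
Roots (with multiplicity): -3, -1, -1.

-3, -1, -1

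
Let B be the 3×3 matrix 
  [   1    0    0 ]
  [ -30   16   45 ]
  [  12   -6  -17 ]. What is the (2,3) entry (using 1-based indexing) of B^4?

Characteristic polynomial: s^3 - 3s + 2 = (s - 1)^2(s + 2), so the eigenvalues are -2, 1, 1.
s=1: eigenvector (0, 3, -1).
s=1: eigenvector (1, 2, 0).
s=-2: eigenvector (0, -5, 2).
P = [[0, 1, 0], [3, 2, -5], [-1, 0, 2]], D = diag(1, 1, -2), P⁻¹ = [[-4, 2, 5], [1, 0, 0], [-2, 1, 3]].
B⁴ = P·diag(1, 1, 16)·P⁻¹ = [[1, 0, 0], [150, -74, -225], [-60, 30, 91]].
The requested entry is -225.

-225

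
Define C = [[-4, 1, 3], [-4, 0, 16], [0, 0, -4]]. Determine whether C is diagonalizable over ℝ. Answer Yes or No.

Characteristic polynomial: p(s) = s^3 + 8s^2 + 20s + 16 = (s + 2)^2(s + 4).
s = -2 has algebraic multiplicity 2; rank(C + 2I) = 2, so geometric multiplicity = 1.
Geometric multiplicity < algebraic multiplicity, so C is not diagonalizable.

No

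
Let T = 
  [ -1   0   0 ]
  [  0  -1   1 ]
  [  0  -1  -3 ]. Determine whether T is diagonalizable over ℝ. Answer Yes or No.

No

Characteristic polynomial: p(r) = r^3 + 5r^2 + 8r + 4 = (r + 1)(r + 2)^2.
r = -2 has algebraic multiplicity 2; rank(T + 2I) = 2, so geometric multiplicity = 1.
Geometric multiplicity < algebraic multiplicity, so T is not diagonalizable.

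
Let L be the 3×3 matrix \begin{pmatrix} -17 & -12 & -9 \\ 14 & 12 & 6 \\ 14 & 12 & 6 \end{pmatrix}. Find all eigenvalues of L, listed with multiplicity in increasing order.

-3, 0, 4

Characteristic polynomial: p(s) = s^3 - s^2 - 12s = s(s - 4)(s + 3).
Roots (with multiplicity): -3, 0, 4.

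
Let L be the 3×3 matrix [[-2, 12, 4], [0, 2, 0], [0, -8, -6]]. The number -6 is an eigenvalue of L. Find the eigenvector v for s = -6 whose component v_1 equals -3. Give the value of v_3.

L + 6I = [[4, 12, 4], [0, 8, 0], [0, -8, 0]].
Solving (L + 6I)v = 0 gives the eigenspace spanned by (-3, 0, 3).
With v_1 = -3, v = (-3, 0, 3), so v_3 = 3.

3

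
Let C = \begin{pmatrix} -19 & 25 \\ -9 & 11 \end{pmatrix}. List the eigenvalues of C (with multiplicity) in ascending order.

-4, -4

Characteristic polynomial: p(t) = t^2 + 8t + 16 = (t + 4)^2.
Roots (with multiplicity): -4, -4.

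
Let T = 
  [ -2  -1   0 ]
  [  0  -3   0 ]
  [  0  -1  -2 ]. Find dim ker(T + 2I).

T + 2I = [[0, -1, 0], [0, -1, 0], [0, -1, 0]].
This matrix has rank 1, so its null space has dimension 3 − 1 = 2.

2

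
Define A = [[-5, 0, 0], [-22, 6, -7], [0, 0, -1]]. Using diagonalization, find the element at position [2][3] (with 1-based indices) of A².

-35

Characteristic polynomial: λ^3 - 31λ - 30 = (λ - 6)(λ + 1)(λ + 5), so the eigenvalues are -5, -1, 6.
λ=-5: eigenvector (1, 2, 0).
λ=6: eigenvector (0, 1, 0).
λ=-1: eigenvector (0, 1, 1).
P = [[1, 0, 0], [2, 1, 1], [0, 0, 1]], D = diag(-5, 6, -1), P⁻¹ = [[1, 0, 0], [-2, 1, -1], [0, 0, 1]].
A² = P·diag(25, 36, 1)·P⁻¹ = [[25, 0, 0], [-22, 36, -35], [0, 0, 1]].
The requested entry is -35.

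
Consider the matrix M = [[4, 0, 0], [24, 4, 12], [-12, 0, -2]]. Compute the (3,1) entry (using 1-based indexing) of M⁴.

-480

Characteristic polynomial: λ^3 - 6λ^2 + 32 = (λ - 4)^2(λ + 2), so the eigenvalues are -2, 4, 4.
λ=4: eigenvector (1, 4, -2).
λ=4: eigenvector (2, 9, -4).
λ=-2: eigenvector (0, -2, 1).
P = [[1, 2, 0], [4, 9, -2], [-2, -4, 1]], D = diag(4, 4, -2), P⁻¹ = [[1, -2, -4], [0, 1, 2], [2, 0, 1]].
M⁴ = P·diag(256, 256, 16)·P⁻¹ = [[256, 0, 0], [960, 256, 480], [-480, 0, 16]].
The requested entry is -480.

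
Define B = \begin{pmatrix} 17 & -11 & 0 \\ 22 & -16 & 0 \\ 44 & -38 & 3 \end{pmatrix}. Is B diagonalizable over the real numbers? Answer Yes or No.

Characteristic polynomial: p(μ) = μ^3 - 4μ^2 - 27μ + 90 = (μ - 6)(μ - 3)(μ + 5).
All 3 eigenvalues are distinct, so B is diagonalizable.

Yes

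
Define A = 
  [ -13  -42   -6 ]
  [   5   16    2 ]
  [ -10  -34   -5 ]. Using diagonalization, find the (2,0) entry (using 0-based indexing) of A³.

-70

Characteristic polynomial: s^3 + 2s^2 - 5s - 6 = (s - 2)(s + 1)(s + 3), so the eigenvalues are -3, -1, 2.
s=-3: eigenvector (3, -1, 2).
s=2: eigenvector (-2, 1, -2).
s=-1: eigenvector (-3, 1, -1).
P = [[3, -2, -3], [-1, 1, 1], [2, -2, -1]], D = diag(-3, 2, -1), P⁻¹ = [[1, 4, 1], [1, 3, 0], [0, 2, 1]].
A³ = P·diag(-27, 8, -1)·P⁻¹ = [[-97, -366, -78], [35, 130, 26], [-70, -262, -53]].
The requested entry is -70.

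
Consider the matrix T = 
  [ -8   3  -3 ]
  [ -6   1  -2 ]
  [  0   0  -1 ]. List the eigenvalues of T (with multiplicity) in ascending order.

-5, -2, -1

Characteristic polynomial: p(s) = s^3 + 8s^2 + 17s + 10 = (s + 1)(s + 2)(s + 5).
Roots (with multiplicity): -5, -2, -1.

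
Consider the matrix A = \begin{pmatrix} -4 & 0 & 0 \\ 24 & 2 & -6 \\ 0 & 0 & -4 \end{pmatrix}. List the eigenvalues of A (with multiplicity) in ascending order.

Characteristic polynomial: p(r) = r^3 + 6r^2 - 32 = (r - 2)(r + 4)^2.
Roots (with multiplicity): -4, -4, 2.

-4, -4, 2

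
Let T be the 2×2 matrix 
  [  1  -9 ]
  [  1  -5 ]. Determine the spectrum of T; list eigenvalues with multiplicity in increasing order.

Characteristic polynomial: p(λ) = λ^2 + 4λ + 4 = (λ + 2)^2.
Roots (with multiplicity): -2, -2.

-2, -2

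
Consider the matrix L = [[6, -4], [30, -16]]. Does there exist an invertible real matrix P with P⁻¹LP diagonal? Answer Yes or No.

Yes

Characteristic polynomial: p(μ) = μ^2 + 10μ + 24 = (μ + 4)(μ + 6).
All 2 eigenvalues are distinct, so L is diagonalizable.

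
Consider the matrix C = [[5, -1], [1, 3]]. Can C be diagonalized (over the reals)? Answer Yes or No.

No

Characteristic polynomial: p(r) = r^2 - 8r + 16 = (r - 4)^2.
r = 4 has algebraic multiplicity 2; rank(C − 4I) = 1, so geometric multiplicity = 1.
Geometric multiplicity < algebraic multiplicity, so C is not diagonalizable.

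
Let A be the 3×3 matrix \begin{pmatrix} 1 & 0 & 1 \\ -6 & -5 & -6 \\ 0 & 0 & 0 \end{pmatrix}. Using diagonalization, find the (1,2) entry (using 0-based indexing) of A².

Characteristic polynomial: μ^3 + 4μ^2 - 5μ = μ(μ - 1)(μ + 5), so the eigenvalues are -5, 0, 1.
μ=1: eigenvector (1, -1, 0).
μ=-5: eigenvector (0, 1, 0).
μ=0: eigenvector (-1, 0, 1).
P = [[1, 0, -1], [-1, 1, 0], [0, 0, 1]], D = diag(1, -5, 0), P⁻¹ = [[1, 0, 1], [1, 1, 1], [0, 0, 1]].
A² = P·diag(1, 25, 0)·P⁻¹ = [[1, 0, 1], [24, 25, 24], [0, 0, 0]].
The requested entry is 24.

24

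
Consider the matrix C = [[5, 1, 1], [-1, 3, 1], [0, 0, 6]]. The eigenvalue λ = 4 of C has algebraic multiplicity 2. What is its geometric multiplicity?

C − 4I = [[1, 1, 1], [-1, -1, 1], [0, 0, 2]].
This matrix has rank 2, so its null space has dimension 3 − 2 = 1.

1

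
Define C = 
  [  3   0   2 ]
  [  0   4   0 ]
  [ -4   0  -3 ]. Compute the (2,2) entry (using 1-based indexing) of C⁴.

Characteristic polynomial: r^3 - 4r^2 - r + 4 = (r - 4)(r - 1)(r + 1), so the eigenvalues are -1, 1, 4.
r=1: eigenvector (1, 0, -1).
r=4: eigenvector (0, 1, 0).
r=-1: eigenvector (-1, 0, 2).
P = [[1, 0, -1], [0, 1, 0], [-1, 0, 2]], D = diag(1, 4, -1), P⁻¹ = [[2, 0, 1], [0, 1, 0], [1, 0, 1]].
C⁴ = P·diag(1, 256, 1)·P⁻¹ = [[1, 0, 0], [0, 256, 0], [0, 0, 1]].
The requested entry is 256.

256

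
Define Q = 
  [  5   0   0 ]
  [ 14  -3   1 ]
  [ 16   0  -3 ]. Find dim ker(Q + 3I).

1

Q + 3I = [[8, 0, 0], [14, 0, 1], [16, 0, 0]].
This matrix has rank 2, so its null space has dimension 3 − 2 = 1.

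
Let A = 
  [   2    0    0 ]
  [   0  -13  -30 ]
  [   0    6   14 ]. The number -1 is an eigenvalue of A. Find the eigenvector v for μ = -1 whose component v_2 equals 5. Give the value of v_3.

A + 1I = [[3, 0, 0], [0, -12, -30], [0, 6, 15]].
Solving (A + 1I)v = 0 gives the eigenspace spanned by (0, 5, -2).
With v_2 = 5, v = (0, 5, -2), so v_3 = -2.

-2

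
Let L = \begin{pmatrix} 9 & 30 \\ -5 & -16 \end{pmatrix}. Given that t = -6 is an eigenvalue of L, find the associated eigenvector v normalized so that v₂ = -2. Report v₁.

4

L + 6I = [[15, 30], [-5, -10]].
Solving (L + 6I)v = 0 gives the eigenspace spanned by (4, -2).
With v₂ = -2, v = (4, -2), so v₁ = 4.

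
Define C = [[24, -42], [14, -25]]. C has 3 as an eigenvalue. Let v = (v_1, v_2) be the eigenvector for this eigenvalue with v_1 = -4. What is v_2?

C − 3I = [[21, -42], [14, -28]].
Solving (C − 3I)v = 0 gives the eigenspace spanned by (-4, -2).
With v_1 = -4, v = (-4, -2), so v_2 = -2.

-2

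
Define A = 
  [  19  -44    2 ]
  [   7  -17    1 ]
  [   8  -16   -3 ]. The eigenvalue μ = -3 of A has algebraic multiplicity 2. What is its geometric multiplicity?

1

A + 3I = [[22, -44, 2], [7, -14, 1], [8, -16, 0]].
This matrix has rank 2, so its null space has dimension 3 − 2 = 1.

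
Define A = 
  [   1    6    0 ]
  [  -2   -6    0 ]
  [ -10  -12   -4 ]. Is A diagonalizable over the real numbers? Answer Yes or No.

Yes

Characteristic polynomial: p(λ) = λ^3 + 9λ^2 + 26λ + 24 = (λ + 2)(λ + 3)(λ + 4).
All 3 eigenvalues are distinct, so A is diagonalizable.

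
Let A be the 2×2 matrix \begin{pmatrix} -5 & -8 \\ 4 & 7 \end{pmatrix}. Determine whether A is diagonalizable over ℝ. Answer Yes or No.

Characteristic polynomial: p(λ) = λ^2 - 2λ - 3 = (λ - 3)(λ + 1).
All 2 eigenvalues are distinct, so A is diagonalizable.

Yes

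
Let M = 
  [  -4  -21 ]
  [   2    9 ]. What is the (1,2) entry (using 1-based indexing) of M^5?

-4431

Characteristic polynomial: t^2 - 5t + 6 = (t - 3)(t - 2), so the eigenvalues are 2, 3.
t=2: eigenvector (7, -2).
t=3: eigenvector (-3, 1).
P = [[7, -3], [-2, 1]], D = diag(2, 3), P⁻¹ = [[1, 3], [2, 7]].
M⁵ = P·diag(32, 243)·P⁻¹ = [[-1234, -4431], [422, 1509]].
The requested entry is -4431.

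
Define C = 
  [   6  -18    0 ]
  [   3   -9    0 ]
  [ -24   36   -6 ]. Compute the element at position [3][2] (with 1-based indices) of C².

Characteristic polynomial: s^3 + 9s^2 + 18s = s(s + 3)(s + 6), so the eigenvalues are -6, -3, 0.
s=0: eigenvector (3, 1, -6).
s=-3: eigenvector (2, 1, -4).
s=-6: eigenvector (0, 0, 1).
P = [[3, 2, 0], [1, 1, 0], [-6, -4, 1]], D = diag(0, -3, -6), P⁻¹ = [[1, -2, 0], [-1, 3, 0], [2, 0, 1]].
C² = P·diag(0, 9, 36)·P⁻¹ = [[-18, 54, 0], [-9, 27, 0], [108, -108, 36]].
The requested entry is -108.

-108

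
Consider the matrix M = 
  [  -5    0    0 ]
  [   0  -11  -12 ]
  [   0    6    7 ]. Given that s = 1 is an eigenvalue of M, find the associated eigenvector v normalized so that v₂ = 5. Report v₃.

-5

M − 1I = [[-6, 0, 0], [0, -12, -12], [0, 6, 6]].
Solving (M − 1I)v = 0 gives the eigenspace spanned by (0, 5, -5).
With v₂ = 5, v = (0, 5, -5), so v₃ = -5.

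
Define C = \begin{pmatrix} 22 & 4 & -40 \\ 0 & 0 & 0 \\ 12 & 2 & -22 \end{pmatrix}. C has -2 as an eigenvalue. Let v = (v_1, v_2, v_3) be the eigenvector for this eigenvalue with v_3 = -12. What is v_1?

C + 2I = [[24, 4, -40], [0, 2, 0], [12, 2, -20]].
Solving (C + 2I)v = 0 gives the eigenspace spanned by (-20, 0, -12).
With v_3 = -12, v = (-20, 0, -12), so v_1 = -20.

-20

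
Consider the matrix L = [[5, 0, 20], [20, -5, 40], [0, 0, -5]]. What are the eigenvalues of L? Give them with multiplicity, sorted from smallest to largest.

Characteristic polynomial: p(t) = t^3 + 5t^2 - 25t - 125 = (t - 5)(t + 5)^2.
Roots (with multiplicity): -5, -5, 5.

-5, -5, 5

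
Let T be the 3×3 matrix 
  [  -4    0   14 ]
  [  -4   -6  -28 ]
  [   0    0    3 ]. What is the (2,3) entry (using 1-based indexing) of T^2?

28

Characteristic polynomial: s^3 + 7s^2 - 6s - 72 = (s - 3)(s + 4)(s + 6), so the eigenvalues are -6, -4, 3.
s=-4: eigenvector (1, -2, 0).
s=-6: eigenvector (0, 1, 0).
s=3: eigenvector (2, -4, 1).
P = [[1, 0, 2], [-2, 1, -4], [0, 0, 1]], D = diag(-4, -6, 3), P⁻¹ = [[1, 0, -2], [2, 1, 0], [0, 0, 1]].
T² = P·diag(16, 36, 9)·P⁻¹ = [[16, 0, -14], [40, 36, 28], [0, 0, 9]].
The requested entry is 28.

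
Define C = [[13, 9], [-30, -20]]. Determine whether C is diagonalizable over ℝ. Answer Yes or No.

Yes

Characteristic polynomial: p(μ) = μ^2 + 7μ + 10 = (μ + 2)(μ + 5).
All 2 eigenvalues are distinct, so C is diagonalizable.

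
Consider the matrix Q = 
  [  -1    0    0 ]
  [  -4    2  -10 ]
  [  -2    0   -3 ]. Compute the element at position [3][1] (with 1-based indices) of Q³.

Characteristic polynomial: r^3 + 2r^2 - 5r - 6 = (r - 2)(r + 1)(r + 3), so the eigenvalues are -3, -1, 2.
r=-1: eigenvector (1, -2, -1).
r=2: eigenvector (0, 1, 0).
r=-3: eigenvector (0, 2, 1).
P = [[1, 0, 0], [-2, 1, 2], [-1, 0, 1]], D = diag(-1, 2, -3), P⁻¹ = [[1, 0, 0], [0, 1, -2], [1, 0, 1]].
Q³ = P·diag(-1, 8, -27)·P⁻¹ = [[-1, 0, 0], [-52, 8, -70], [-26, 0, -27]].
The requested entry is -26.

-26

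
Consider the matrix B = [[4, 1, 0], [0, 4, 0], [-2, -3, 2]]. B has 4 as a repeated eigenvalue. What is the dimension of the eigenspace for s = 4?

B − 4I = [[0, 1, 0], [0, 0, 0], [-2, -3, -2]].
This matrix has rank 2, so its null space has dimension 3 − 2 = 1.

1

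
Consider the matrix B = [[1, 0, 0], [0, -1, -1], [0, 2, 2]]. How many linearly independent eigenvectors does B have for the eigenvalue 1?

B − 1I = [[0, 0, 0], [0, -2, -1], [0, 2, 1]].
This matrix has rank 1, so its null space has dimension 3 − 1 = 2.

2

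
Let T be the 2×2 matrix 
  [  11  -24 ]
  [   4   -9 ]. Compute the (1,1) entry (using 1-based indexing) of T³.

Characteristic polynomial: s^2 - 2s - 3 = (s - 3)(s + 1), so the eigenvalues are -1, 3.
s=3: eigenvector (3, 1).
s=-1: eigenvector (2, 1).
P = [[3, 2], [1, 1]], D = diag(3, -1), P⁻¹ = [[1, -2], [-1, 3]].
T³ = P·diag(27, -1)·P⁻¹ = [[83, -168], [28, -57]].
The requested entry is 83.

83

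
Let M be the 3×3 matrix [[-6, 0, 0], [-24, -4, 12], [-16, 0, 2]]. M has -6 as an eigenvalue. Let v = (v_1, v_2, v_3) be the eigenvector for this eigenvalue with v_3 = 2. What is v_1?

1

M + 6I = [[0, 0, 0], [-24, 2, 12], [-16, 0, 8]].
Solving (M + 6I)v = 0 gives the eigenspace spanned by (1, 0, 2).
With v_3 = 2, v = (1, 0, 2), so v_1 = 1.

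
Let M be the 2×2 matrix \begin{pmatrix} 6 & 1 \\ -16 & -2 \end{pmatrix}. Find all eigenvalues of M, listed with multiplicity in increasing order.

Characteristic polynomial: p(t) = t^2 - 4t + 4 = (t - 2)^2.
Roots (with multiplicity): 2, 2.

2, 2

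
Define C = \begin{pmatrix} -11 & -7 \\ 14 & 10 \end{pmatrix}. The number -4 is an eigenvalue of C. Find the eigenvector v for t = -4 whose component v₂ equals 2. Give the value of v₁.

C + 4I = [[-7, -7], [14, 14]].
Solving (C + 4I)v = 0 gives the eigenspace spanned by (-2, 2).
With v₂ = 2, v = (-2, 2), so v₁ = -2.

-2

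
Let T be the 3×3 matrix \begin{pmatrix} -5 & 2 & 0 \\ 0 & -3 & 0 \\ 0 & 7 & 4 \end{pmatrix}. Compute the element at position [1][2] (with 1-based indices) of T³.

98

Characteristic polynomial: λ^3 + 4λ^2 - 17λ - 60 = (λ - 4)(λ + 3)(λ + 5), so the eigenvalues are -5, -3, 4.
λ=-5: eigenvector (1, 0, 0).
λ=4: eigenvector (0, 0, 1).
λ=-3: eigenvector (1, 1, -1).
P = [[1, 0, 1], [0, 0, 1], [0, 1, -1]], D = diag(-5, 4, -3), P⁻¹ = [[1, -1, 0], [0, 1, 1], [0, 1, 0]].
T³ = P·diag(-125, 64, -27)·P⁻¹ = [[-125, 98, 0], [0, -27, 0], [0, 91, 64]].
The requested entry is 98.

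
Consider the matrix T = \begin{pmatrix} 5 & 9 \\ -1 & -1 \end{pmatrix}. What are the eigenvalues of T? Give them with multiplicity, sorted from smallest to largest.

Characteristic polynomial: p(μ) = μ^2 - 4μ + 4 = (μ - 2)^2.
Roots (with multiplicity): 2, 2.

2, 2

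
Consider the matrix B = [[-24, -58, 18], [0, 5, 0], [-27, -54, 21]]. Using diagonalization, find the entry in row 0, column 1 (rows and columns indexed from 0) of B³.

Characteristic polynomial: t^3 - 2t^2 - 33t + 90 = (t - 5)(t - 3)(t + 6), so the eigenvalues are -6, 3, 5.
t=-6: eigenvector (1, 0, 1).
t=5: eigenvector (-2, 1, 0).
t=3: eigenvector (2, 0, 3).
P = [[1, -2, 2], [0, 1, 0], [1, 0, 3]], D = diag(-6, 5, 3), P⁻¹ = [[3, 6, -2], [0, 1, 0], [-1, -2, 1]].
B³ = P·diag(-216, 125, 27)·P⁻¹ = [[-702, -1654, 486], [0, 125, 0], [-729, -1458, 513]].
The requested entry is -1654.

-1654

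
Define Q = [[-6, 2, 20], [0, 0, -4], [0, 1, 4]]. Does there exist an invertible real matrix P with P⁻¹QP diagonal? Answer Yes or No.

Characteristic polynomial: p(λ) = λ^3 + 2λ^2 - 20λ + 24 = (λ - 2)^2(λ + 6).
λ = 2 has algebraic multiplicity 2; rank(Q − 2I) = 2, so geometric multiplicity = 1.
Geometric multiplicity < algebraic multiplicity, so Q is not diagonalizable.

No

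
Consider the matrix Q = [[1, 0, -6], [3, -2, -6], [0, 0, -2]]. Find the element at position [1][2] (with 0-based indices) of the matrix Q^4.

30

Characteristic polynomial: s^3 + 3s^2 - 4 = (s - 1)(s + 2)^2, so the eigenvalues are -2, -2, 1.
s=1: eigenvector (1, 1, 0).
s=-2: eigenvector (0, 1, 0).
s=-2: eigenvector (2, 2, 1).
P = [[1, 0, 2], [1, 1, 2], [0, 0, 1]], D = diag(1, -2, -2), P⁻¹ = [[1, 0, -2], [-1, 1, 0], [0, 0, 1]].
Q⁴ = P·diag(1, 16, 16)·P⁻¹ = [[1, 0, 30], [-15, 16, 30], [0, 0, 16]].
The requested entry is 30.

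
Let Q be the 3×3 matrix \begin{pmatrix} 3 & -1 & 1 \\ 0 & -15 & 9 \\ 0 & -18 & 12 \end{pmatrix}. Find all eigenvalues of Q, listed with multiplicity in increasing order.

-6, 3, 3

Characteristic polynomial: p(λ) = λ^3 - 27λ + 54 = (λ - 3)^2(λ + 6).
Roots (with multiplicity): -6, 3, 3.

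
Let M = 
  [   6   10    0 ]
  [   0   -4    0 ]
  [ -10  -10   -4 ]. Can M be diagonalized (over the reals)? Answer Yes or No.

Yes

Characteristic polynomial: p(λ) = λ^3 + 2λ^2 - 32λ - 96 = (λ - 6)(λ + 4)^2.
λ = -4 has algebraic multiplicity 2; rank(M + 4I) = 1, so geometric multiplicity = 2.
Every eigenvalue has geometric = algebraic multiplicity, so M is diagonalizable.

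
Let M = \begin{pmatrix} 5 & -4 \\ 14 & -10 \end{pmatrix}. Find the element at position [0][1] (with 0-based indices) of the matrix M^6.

2660

Characteristic polynomial: r^2 + 5r + 6 = (r + 2)(r + 3), so the eigenvalues are -3, -2.
r=-2: eigenvector (4, 7).
r=-3: eigenvector (-1, -2).
P = [[4, -1], [7, -2]], D = diag(-2, -3), P⁻¹ = [[2, -1], [7, -4]].
M⁶ = P·diag(64, 729)·P⁻¹ = [[-4591, 2660], [-9310, 5384]].
The requested entry is 2660.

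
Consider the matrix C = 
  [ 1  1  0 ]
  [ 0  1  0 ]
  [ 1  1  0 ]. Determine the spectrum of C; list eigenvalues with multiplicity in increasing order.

Characteristic polynomial: p(μ) = μ^3 - 2μ^2 + μ = μ(μ - 1)^2.
Roots (with multiplicity): 0, 1, 1.

0, 1, 1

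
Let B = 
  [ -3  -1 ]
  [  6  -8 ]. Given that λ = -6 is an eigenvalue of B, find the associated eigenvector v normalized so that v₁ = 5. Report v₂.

B + 6I = [[3, -1], [6, -2]].
Solving (B + 6I)v = 0 gives the eigenspace spanned by (5, 15).
With v₁ = 5, v = (5, 15), so v₂ = 15.

15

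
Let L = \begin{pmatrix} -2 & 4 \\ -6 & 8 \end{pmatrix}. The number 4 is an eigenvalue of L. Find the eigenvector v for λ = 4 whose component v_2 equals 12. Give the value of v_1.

8

L − 4I = [[-6, 4], [-6, 4]].
Solving (L − 4I)v = 0 gives the eigenspace spanned by (8, 12).
With v_2 = 12, v = (8, 12), so v_1 = 8.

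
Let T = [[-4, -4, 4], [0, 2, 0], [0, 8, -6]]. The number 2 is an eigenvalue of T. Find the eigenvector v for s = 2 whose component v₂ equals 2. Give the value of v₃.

2

T − 2I = [[-6, -4, 4], [0, 0, 0], [0, 8, -8]].
Solving (T − 2I)v = 0 gives the eigenspace spanned by (0, 2, 2).
With v₂ = 2, v = (0, 2, 2), so v₃ = 2.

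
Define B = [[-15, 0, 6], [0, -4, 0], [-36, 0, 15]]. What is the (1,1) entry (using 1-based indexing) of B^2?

Characteristic polynomial: μ^3 + 4μ^2 - 9μ - 36 = (μ - 3)(μ + 3)(μ + 4), so the eigenvalues are -4, -3, 3.
μ=-3: eigenvector (1, 0, 2).
μ=-4: eigenvector (0, 1, 0).
μ=3: eigenvector (1, 0, 3).
P = [[1, 0, 1], [0, 1, 0], [2, 0, 3]], D = diag(-3, -4, 3), P⁻¹ = [[3, 0, -1], [0, 1, 0], [-2, 0, 1]].
B² = P·diag(9, 16, 9)·P⁻¹ = [[9, 0, 0], [0, 16, 0], [0, 0, 9]].
The requested entry is 9.

9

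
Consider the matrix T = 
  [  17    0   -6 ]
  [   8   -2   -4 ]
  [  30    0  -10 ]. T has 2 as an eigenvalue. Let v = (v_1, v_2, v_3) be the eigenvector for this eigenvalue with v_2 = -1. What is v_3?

T − 2I = [[15, 0, -6], [8, -4, -4], [30, 0, -12]].
Solving (T − 2I)v = 0 gives the eigenspace spanned by (2, -1, 5).
With v_2 = -1, v = (2, -1, 5), so v_3 = 5.

5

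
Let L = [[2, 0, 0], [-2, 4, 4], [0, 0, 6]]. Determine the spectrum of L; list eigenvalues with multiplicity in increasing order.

2, 4, 6

Characteristic polynomial: p(t) = t^3 - 12t^2 + 44t - 48 = (t - 6)(t - 4)(t - 2).
Roots (with multiplicity): 2, 4, 6.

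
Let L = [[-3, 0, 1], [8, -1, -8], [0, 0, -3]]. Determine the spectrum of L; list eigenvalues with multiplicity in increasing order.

Characteristic polynomial: p(μ) = μ^3 + 7μ^2 + 15μ + 9 = (μ + 1)(μ + 3)^2.
Roots (with multiplicity): -3, -3, -1.

-3, -3, -1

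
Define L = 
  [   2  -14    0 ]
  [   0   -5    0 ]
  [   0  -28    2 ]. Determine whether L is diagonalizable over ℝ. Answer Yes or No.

Yes

Characteristic polynomial: p(r) = r^3 + r^2 - 16r + 20 = (r - 2)^2(r + 5).
r = 2 has algebraic multiplicity 2; rank(L − 2I) = 1, so geometric multiplicity = 2.
Every eigenvalue has geometric = algebraic multiplicity, so L is diagonalizable.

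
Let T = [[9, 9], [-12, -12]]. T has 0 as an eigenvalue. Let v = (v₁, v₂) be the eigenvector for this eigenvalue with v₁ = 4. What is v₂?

T = [[9, 9], [-12, -12]].
Solving (T)v = 0 gives the eigenspace spanned by (4, -4).
With v₁ = 4, v = (4, -4), so v₂ = -4.

-4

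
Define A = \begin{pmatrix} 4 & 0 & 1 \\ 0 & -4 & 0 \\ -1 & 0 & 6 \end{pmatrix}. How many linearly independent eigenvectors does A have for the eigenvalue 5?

A − 5I = [[-1, 0, 1], [0, -9, 0], [-1, 0, 1]].
This matrix has rank 2, so its null space has dimension 3 − 2 = 1.

1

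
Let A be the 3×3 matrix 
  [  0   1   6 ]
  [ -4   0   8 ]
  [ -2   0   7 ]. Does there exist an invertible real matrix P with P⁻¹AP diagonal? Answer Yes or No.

No

Characteristic polynomial: p(t) = t^3 - 7t^2 + 16t - 12 = (t - 3)(t - 2)^2.
t = 2 has algebraic multiplicity 2; rank(A − 2I) = 2, so geometric multiplicity = 1.
Geometric multiplicity < algebraic multiplicity, so A is not diagonalizable.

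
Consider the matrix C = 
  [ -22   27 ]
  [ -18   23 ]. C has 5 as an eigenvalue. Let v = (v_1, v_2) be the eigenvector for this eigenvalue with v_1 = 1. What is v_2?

C − 5I = [[-27, 27], [-18, 18]].
Solving (C − 5I)v = 0 gives the eigenspace spanned by (1, 1).
With v_1 = 1, v = (1, 1), so v_2 = 1.

1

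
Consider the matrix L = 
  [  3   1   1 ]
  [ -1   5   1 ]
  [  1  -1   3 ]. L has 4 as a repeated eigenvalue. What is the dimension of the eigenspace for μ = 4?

2

L − 4I = [[-1, 1, 1], [-1, 1, 1], [1, -1, -1]].
This matrix has rank 1, so its null space has dimension 3 − 1 = 2.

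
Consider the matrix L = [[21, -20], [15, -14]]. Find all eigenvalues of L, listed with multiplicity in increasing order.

1, 6

Characteristic polynomial: p(s) = s^2 - 7s + 6 = (s - 6)(s - 1).
Roots (with multiplicity): 1, 6.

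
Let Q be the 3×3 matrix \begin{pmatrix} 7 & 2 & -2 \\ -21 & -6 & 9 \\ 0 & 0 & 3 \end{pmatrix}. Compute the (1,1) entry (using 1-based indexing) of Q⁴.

7

Characteristic polynomial: λ^3 - 4λ^2 + 3λ = λ(λ - 3)(λ - 1), so the eigenvalues are 0, 1, 3.
λ=0: eigenvector (-2, 7, 0).
λ=1: eigenvector (1, -3, 0).
λ=3: eigenvector (0, 1, 1).
P = [[-2, 1, 0], [7, -3, 1], [0, 0, 1]], D = diag(0, 1, 3), P⁻¹ = [[3, 1, -1], [7, 2, -2], [0, 0, 1]].
Q⁴ = P·diag(0, 1, 81)·P⁻¹ = [[7, 2, -2], [-21, -6, 87], [0, 0, 81]].
The requested entry is 7.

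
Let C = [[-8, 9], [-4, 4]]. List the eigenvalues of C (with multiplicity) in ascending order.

Characteristic polynomial: p(λ) = λ^2 + 4λ + 4 = (λ + 2)^2.
Roots (with multiplicity): -2, -2.

-2, -2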